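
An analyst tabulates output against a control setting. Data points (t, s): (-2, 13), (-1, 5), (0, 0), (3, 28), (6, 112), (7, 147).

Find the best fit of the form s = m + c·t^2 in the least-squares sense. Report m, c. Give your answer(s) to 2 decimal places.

m = 1.13, c = 3.01

Sums needed: Σ1 = 6, Σt^2 = 99, Σt^2·t^2 = 3795.
Moment sums: Σs = 305, Σt^2·s = 11544.
XᵀX·[m, c]ᵀ = Xᵀs becomes [[6, 99]; [99, 3795]]·[m, c]ᵀ = [305, 11544]ᵀ.
Eliminating c: 3795·(row 1) − 99·(row 2) gives 12969·m = 3795·305 − 99·11544 = 14619, so m = 443/393.
Then c = (11544 − 99·(443/393))/3795 = 4341/1441.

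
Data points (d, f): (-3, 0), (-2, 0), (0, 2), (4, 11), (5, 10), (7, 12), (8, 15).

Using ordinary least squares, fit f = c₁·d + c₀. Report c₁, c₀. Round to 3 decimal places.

c₁ = 1.406, c₀ = 3.327

Sums needed: Σd·d = 167, Σd = 19, Σ1 = 7.
And Σd·f = 298, Σf = 50.
So AᵀA·[c₁, c₀]ᵀ = Aᵀf: [[167, 19]; [19, 7]]·[c₁, c₀]ᵀ = [298, 50]ᵀ.
det = 167·7 − 19² = 808.
c₁ = (298·7 − 19·50)/808 = 142/101; c₀ = (167·50 − 19·298)/808 = 336/101.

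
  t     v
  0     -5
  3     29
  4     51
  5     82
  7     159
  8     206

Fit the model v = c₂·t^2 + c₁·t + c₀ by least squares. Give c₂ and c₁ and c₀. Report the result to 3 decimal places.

c₂ = 3.039, c₁ = 2.104, c₀ = -5.029

Normal-equation sums: Σt^2·t^2 = 7459, Σt^2·t = 1071, Σt^2 = 163, Σt·t = 163, Σt = 27, Σ1 = 6.
And Σt^2·v = 24102, Σt·v = 3462, Σv = 522.
So MᵀM·[c₂, c₁, c₀]ᵀ = Mᵀv: [[7459, 1071, 163]; [1071, 163, 27]; [163, 27, 6]]·[c₂, c₁, c₀]ᵀ = [24102, 3462, 522]ᵀ.
Row-reducing yields c₂ = 27063/8905, c₁ = 3747/1781, c₀ = -44784/8905.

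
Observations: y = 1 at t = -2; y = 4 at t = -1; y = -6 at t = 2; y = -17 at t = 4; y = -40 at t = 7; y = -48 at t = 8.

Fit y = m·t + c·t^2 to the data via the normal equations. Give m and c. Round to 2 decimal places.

Compute the Gram sums: Σt·t = 138, Σt·t^2 = 918, Σt^2·t^2 = 6786.
And Σt·y = -750, Σt^2·y = -5320.
AᵀA·[m, c]ᵀ = Aᵀy becomes [[138, 918]; [918, 6786]]·[m, c]ᵀ = [-750, -5320]ᵀ.
Determinant 138·6786 − 918² = 93744.
m = ((-750)·6786 − 918·(-5320))/93744 = -1905/868; c = (138·(-5320) − 918·(-750))/93744 = -3805/7812.

m = -2.19, c = -0.49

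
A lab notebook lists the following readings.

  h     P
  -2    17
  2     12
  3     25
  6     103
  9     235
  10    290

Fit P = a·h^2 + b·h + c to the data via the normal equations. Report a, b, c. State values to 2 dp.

a = 3.01, b = -1.31, c = 2.31

Normal-equation sums: Σh^2·h^2 = 17970, Σh^2·h = 1972, Σh^2 = 234, Σh·h = 234, Σh = 28, Σ1 = 6.
For MᵀP: Σh^2·P = 52084, Σh·P = 5698, ΣP = 682.
So MᵀM·[a, b, c]ᵀ = MᵀP: [[17970, 1972, 234]; [1972, 234, 28]; [234, 28, 6]]·[a, b, c]ᵀ = [52084, 5698, 682]ᵀ.
Solving the 3×3 system (Gaussian elimination) gives a = 21003/6974, b = -2069/1585, c = 80389/34870.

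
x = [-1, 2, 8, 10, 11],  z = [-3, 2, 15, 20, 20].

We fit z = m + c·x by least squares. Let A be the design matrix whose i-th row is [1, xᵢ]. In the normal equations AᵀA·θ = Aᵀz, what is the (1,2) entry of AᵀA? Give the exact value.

30

Row 1 ↔ basis 1, column 2 ↔ basis x, so (AᵀA)_{1,2} = Σᵢ x = (1)·(-1) + (1)·(2) + (1)·(8) + (1)·(10) + (1)·(11) = 30.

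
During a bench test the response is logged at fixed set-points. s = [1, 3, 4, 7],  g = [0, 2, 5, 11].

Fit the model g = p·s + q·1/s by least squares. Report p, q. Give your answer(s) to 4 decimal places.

p = 1.4824, q = -2.0447

Entries of XᵀX: Σs·s = 75, Σs·1/s = 4, Σ1/s·1/s = 8425/7056.
Moment sums: Σs·g = 103, Σ1/s·g = 293/84.
So XᵀX·[p, q]ᵀ = Xᵀg: [[75, 4]; [4, 8425/7056]]·[p, q]ᵀ = [103, 293/84]ᵀ.
det = 75·(8425/7056) − 4² = 172993/2352.
p = (103·(8425/7056) − 4·(293/84))/(172993/2352) = 769327/518979; q = (75·(293/84) − 4·103)/(172993/2352) = -353724/172993.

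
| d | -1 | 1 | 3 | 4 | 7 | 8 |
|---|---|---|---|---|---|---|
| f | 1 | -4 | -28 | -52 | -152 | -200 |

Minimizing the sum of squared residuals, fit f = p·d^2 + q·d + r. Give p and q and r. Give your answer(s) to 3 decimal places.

Entries of AᵀA: Σd^2·d^2 = 6836, Σd^2·d = 946, Σd^2 = 140, Σd·d = 140, Σd = 22, Σ1 = 6.
Moment sums: Σd^2·f = -21335, Σd·f = -2961, Σf = -435.
So AᵀA·[p, q, r]ᵀ = Aᵀf: [[6836, 946, 140]; [946, 140, 22]; [140, 22, 6]]·[p, q, r]ᵀ = [-21335, -2961, -435]ᵀ.
Inverting the 3×3 Gram matrix, [p, q, r]ᵀ = [-108931/36870, -54499/36870, 11413/6145]ᵀ.

p = -2.954, q = -1.478, r = 1.857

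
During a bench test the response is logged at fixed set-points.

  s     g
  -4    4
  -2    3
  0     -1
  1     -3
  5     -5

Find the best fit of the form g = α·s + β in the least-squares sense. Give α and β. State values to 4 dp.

α = -1.0870, β = -0.4000

With design matrix M, MᵀM = [[46, 0]; [0, 5]] and Mᵀg = [-50, -2]ᵀ.
Eliminating β: 5·(row 1) − 0·(row 2) gives 230·α = 5·(-50) − 0·(-2) = -250, so α = -25/23.
Then β = ((-2) − 0·(-25/23))/5 = -2/5.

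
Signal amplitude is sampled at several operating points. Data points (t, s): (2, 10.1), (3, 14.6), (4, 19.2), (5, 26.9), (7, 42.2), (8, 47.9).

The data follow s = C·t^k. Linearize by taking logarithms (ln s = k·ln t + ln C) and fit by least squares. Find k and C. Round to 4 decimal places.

With ln sᵢ as the transformed response and ln tᵢ as the regressor:
AᵀA = [[14.3101, 8.8128]; [8.8128, 6]], rhs = [29.2712, 18.8521]ᵀ  (here Σln t = 8.8128, Σ(ln t)² = 14.3101, Σln s = 18.8521, Σln t·ln s = 29.2712).
Solving (det = 8.1947): k = 1.15762, ln C = 1.44171, so C = exp(1.44171) = 4.22791.

k = 1.1576, C = 4.2279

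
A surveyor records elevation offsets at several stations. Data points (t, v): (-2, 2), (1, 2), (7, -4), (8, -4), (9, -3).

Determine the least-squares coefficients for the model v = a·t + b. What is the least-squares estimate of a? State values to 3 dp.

a = -0.609

Compute the Gram sums: Σt·t = 199, Σt = 23, Σ1 = 5.
For Aᵀv: Σt·v = -89, Σv = -7.
Determinant 199·5 − 23² = 466.
a = ((-89)·5 − 23·(-7))/466 = -142/233; b = (199·(-7) − 23·(-89))/466 = 327/233.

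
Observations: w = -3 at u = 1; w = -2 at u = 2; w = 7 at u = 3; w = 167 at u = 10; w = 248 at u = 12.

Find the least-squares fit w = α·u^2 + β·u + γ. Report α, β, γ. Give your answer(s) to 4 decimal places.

α = 1.9765, β = -2.7919, γ = -2.9505

Compute the Gram sums: Σu^2·u^2 = 30834, Σu^2·u = 2764, Σu^2 = 258, Σu·u = 258, Σu = 28, Σ1 = 5.
And Σu^2·w = 52464, Σu·w = 4660, Σw = 417.
AᵀA·[α, β, γ]ᵀ = Aᵀw becomes [[30834, 2764, 258]; [2764, 258, 28]; [258, 28, 5]]·[α, β, γ]ᵀ = [52464, 4660, 417]ᵀ.
Solving the 3×3 system (Gaussian elimination) gives α = 81175/41071, β = -114666/41071, γ = -121179/41071.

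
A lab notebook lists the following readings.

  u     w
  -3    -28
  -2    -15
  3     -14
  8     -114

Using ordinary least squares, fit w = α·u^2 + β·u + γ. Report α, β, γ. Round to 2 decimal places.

α = -2.03, β = 2.31, γ = -2.56

Sums needed: Σu^2·u^2 = 4274, Σu^2·u = 504, Σu^2 = 86, Σu·u = 86, Σu = 6, Σ1 = 4.
Right-hand side: Σu^2·w = -7734, Σu·w = -840, Σw = -171.
So AᵀA·[α, β, γ]ᵀ = Aᵀw: [[4274, 504, 86]; [504, 86, 6]; [86, 6, 4]]·[α, β, γ]ᵀ = [-7734, -840, -171]ᵀ.
Row-reducing yields α = -18723/9220, β = 4263/1844, γ = -23583/9220.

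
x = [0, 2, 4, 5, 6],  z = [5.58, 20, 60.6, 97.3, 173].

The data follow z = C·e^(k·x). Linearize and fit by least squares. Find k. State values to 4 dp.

Linearized form: ln z = k·x + ln C. From the 5 transformed points,
Σx = 17.0000, Σ(x)² = 81.0000, Σln z = 18.5503, Σx·ln z = 76.2174.
Normal system: [[81.0000, 17.0000]; [17.0000, 5]]·[k, ln C]ᵀ = [76.2174, 18.5503]ᵀ.
Solving (det = 116.0000): k = 0.56665, ln C = 1.78344.

k = 0.5667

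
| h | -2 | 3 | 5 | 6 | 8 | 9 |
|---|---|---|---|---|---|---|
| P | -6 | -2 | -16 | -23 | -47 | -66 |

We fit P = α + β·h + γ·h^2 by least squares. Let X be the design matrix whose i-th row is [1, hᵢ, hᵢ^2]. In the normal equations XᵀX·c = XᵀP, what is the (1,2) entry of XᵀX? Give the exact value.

Row 1 ↔ basis 1, column 2 ↔ basis h, so (XᵀX)_{1,2} = Σᵢ h = (1)·(-2) + (1)·(3) + (1)·(5) + (1)·(6) + (1)·(8) + (1)·(9) = 29.

29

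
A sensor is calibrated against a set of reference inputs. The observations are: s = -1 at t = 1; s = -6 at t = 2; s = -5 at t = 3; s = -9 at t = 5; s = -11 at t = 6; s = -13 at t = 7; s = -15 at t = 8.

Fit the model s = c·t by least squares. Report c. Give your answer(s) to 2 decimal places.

c = -1.86

Normal-equation sums: Σt·t = 188.
And Σt·s = -350.
Normal equations: [[188]]·[c]ᵀ = [-350]ᵀ.
Hence c = -350 / 188 ≈ -1.8617.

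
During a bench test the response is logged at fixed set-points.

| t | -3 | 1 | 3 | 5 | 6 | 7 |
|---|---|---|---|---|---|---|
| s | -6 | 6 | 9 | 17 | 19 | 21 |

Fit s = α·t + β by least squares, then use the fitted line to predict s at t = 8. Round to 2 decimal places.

ŝ = 24.20

With design matrix A, AᵀA = [[129, 19]; [19, 6]] and Aᵀs = [397, 66]ᵀ.
Determinant 129·6 − 19² = 413.
α = (397·6 − 19·66)/413 = 1128/413; β = (129·66 − 19·397)/413 = 971/413.
At t = 8: ŝ = (1128/413)·(8) + (971/413)·(1) = 9995/413.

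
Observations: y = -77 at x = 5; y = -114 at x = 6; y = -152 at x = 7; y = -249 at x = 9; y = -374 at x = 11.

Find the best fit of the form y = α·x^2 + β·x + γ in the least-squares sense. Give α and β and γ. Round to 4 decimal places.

α = -3.0938, β = 0.3006, γ = -2.4307

The normal equations are: 25524·α + 2744·β + 312·γ = -78900;  2744·α + 312·β + 38·γ = -8488;  312·α + 38·β + 5·γ = -966.
Solving the 3×3 system (Gaussian elimination) gives α = -1451/469, β = 141/469, γ = -1140/469.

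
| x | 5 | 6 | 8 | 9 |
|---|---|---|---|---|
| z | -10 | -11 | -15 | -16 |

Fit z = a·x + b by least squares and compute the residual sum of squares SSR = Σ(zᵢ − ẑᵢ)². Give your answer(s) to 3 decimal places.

SSR = 0.400

Entries of MᵀM: Σx·x = 206, Σx = 28, Σ1 = 4.
Right-hand side: Σx·z = -380, Σz = -52.
Eliminating b: 4·(row 1) − 28·(row 2) gives 40·a = 4·(-380) − 28·(-52) = -64, so a = -8/5.
Then b = ((-52) − 28·(-8/5))/4 = -9/5.
Residuals: -1/5, 2/5, -2/5, 1/5; SSR = 2/5.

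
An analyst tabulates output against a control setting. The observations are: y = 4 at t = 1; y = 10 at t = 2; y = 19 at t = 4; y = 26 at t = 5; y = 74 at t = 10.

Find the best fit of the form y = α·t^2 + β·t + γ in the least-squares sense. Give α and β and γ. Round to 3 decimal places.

The normal equations are: 10898·α + 1198·β + 146·γ = 8398;  1198·α + 146·β + 22·γ = 970;  146·α + 22·β + 5·γ = 133.
(Σt^2·t^2 = 10898, Σt^2·t = 1198, Σt^2 = 146, Σt·t = 146, Σt = 22, Σ1 = 5, Σt^2·y = 8398, Σt·y = 970, Σy = 133.)
Row-reducing yields α = 433/924, β = 779/308, γ = 59/33.

α = 0.469, β = 2.529, γ = 1.788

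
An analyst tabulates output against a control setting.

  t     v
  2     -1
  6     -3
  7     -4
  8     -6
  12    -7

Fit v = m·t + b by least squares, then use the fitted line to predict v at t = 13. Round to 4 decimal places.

Setting ∂/∂m … = 0 gives: 297·m + 35·b = -180;  35·m + 5·b = -21.
(Σt·t = 297, Σt = 35, Σ1 = 5, Σt·v = -180, Σv = -21.)
Determinant 297·5 − 35² = 260.
m = ((-180)·5 − 35·(-21))/260 = -33/52; b = (297·(-21) − 35·(-180))/260 = 63/260.
At t = 13: v̂ = (-33/52)·(13) + (63/260)·(1) = -1041/130.

v̂ = -8.0077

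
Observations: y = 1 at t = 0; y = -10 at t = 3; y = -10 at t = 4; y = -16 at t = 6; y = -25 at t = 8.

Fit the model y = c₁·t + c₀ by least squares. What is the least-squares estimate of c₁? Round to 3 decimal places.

The normal system MᵀM·[c₁, c₀]ᵀ = Mᵀy is [[125, 21]; [21, 5]]·[c₁, c₀]ᵀ = [-366, -60]ᵀ.
Eliminating c₀: 5·(row 1) − 21·(row 2) gives 184·c₁ = 5·(-366) − 21·(-60) = -570, so c₁ = -285/92.
Then c₀ = ((-60) − 21·(-285/92))/5 = 93/92.

c₁ = -3.098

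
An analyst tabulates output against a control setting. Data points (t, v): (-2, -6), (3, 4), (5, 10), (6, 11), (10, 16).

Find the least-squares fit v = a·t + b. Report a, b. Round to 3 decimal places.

a = 1.891, b = -1.321

From the data, Σt·t = 174, Σt = 22, Σ1 = 5.
Moment sums: Σt·v = 300, Σv = 35.
Eliminating b: 5·(row 1) − 22·(row 2) gives 386·a = 5·300 − 22·35 = 730, so a = 365/193.
Then b = (35 − 22·(365/193))/5 = -255/193.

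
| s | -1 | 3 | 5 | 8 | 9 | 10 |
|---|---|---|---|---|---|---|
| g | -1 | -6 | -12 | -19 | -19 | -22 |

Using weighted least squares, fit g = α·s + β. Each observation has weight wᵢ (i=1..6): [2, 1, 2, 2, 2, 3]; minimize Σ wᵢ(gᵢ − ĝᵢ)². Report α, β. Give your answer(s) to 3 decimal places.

α = -1.945, β = -2.343

The normal system MᵀWM·[α, β]ᵀ = MᵀWg is [[651, 75]; [75, 12]]·[α, β]ᵀ = [-1442, -174]ᵀ.
Determinant 651·12 − 75² = 2187.
α = ((-1442)·12 − 75·(-174))/2187 = -1418/729; β = (651·(-174) − 75·(-1442))/2187 = -1708/729.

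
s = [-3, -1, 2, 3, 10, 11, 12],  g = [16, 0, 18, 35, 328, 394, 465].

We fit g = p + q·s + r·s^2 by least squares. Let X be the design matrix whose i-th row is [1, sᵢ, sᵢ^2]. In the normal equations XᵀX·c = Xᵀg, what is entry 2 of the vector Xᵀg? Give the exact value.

Entry 2 ↔ basis s, so (Xᵀg)_{2} = Σᵢ (s)·gᵢ = (-3)·(16) + (-1)·(0) + (2)·(18) + (3)·(35) + (10)·(328) + (11)·(394) + (12)·(465) = 13287.

13287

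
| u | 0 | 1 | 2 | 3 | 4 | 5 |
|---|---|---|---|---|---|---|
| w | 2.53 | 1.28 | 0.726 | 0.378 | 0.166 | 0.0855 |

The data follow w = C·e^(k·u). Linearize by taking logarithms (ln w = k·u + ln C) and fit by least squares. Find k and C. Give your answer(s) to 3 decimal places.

Taking logs, ln w = k·u + ln C, so regress ln w on u.
Σu = 15.0000, Σ(u)² = 55.0000, Σln w = -4.3730, Σu·ln w = -22.7914.
Equations: 55.0000·k + 15.0000·ln C = -22.7914;  15.0000·k + 6·ln C = -4.3730.
Solving (det = 105.0000): k = -0.67765, ln C = 0.96530, so C = exp(0.96530) = 2.62557.

k = -0.678, C = 2.626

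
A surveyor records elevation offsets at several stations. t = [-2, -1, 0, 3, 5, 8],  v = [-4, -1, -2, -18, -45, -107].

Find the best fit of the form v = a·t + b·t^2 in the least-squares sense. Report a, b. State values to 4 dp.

Normal-equation sums: Σt·t = 103, Σt·t^2 = 655, Σt^2·t^2 = 4819.
Right-hand side: Σt·v = -1126, Σt^2·v = -8152.
det = 103·4819 − 655² = 67332.
a = ((-1126)·4819 − 655·(-8152))/67332 = -14439/11222; b = (103·(-8152) − 655·(-1126))/67332 = -17021/11222.

a = -1.2867, b = -1.5168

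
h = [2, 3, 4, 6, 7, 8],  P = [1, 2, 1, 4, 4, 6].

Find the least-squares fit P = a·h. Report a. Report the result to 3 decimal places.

AᵀA·[a]ᵀ = AᵀP reads: 178·a = 112.
(Σh·h = 178, Σh·P = 112.)
Hence a = 112 / 178 ≈ 0.629213.

a = 0.629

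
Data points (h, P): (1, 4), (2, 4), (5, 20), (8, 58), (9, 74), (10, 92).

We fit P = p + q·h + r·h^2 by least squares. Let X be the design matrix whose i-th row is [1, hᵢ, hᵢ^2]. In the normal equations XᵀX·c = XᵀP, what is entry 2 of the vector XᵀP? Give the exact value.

Entry 2 ↔ basis h, so (XᵀP)_{2} = Σᵢ (h)·Pᵢ = (1)·(4) + (2)·(4) + (5)·(20) + (8)·(58) + (9)·(74) + (10)·(92) = 2162.

2162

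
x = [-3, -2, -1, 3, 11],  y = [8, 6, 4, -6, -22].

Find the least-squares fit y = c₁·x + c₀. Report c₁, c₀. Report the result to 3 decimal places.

Normal-equation sums: Σx·x = 144, Σx = 8, Σ1 = 5.
Right-hand side: Σx·y = -300, Σy = -10.
Normal equations: [[144, 8]; [8, 5]]·[c₁, c₀]ᵀ = [-300, -10]ᵀ.
Determinant 144·5 − 8² = 656.
c₁ = ((-300)·5 − 8·(-10))/656 = -355/164; c₀ = (144·(-10) − 8·(-300))/656 = 60/41.

c₁ = -2.165, c₀ = 1.463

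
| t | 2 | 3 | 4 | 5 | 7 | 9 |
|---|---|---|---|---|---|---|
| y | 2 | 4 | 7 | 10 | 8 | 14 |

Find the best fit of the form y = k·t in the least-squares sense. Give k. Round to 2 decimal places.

k = 1.50

The normal equations are: 184·k = 276.
(Σt·t = 184, Σt·y = 276.)
Hence k = 276 / 184 ≈ 1.5.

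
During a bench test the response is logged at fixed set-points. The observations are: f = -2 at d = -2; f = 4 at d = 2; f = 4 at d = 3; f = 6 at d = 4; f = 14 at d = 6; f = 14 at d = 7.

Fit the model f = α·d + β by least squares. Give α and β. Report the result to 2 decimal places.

α = 1.88, β = 0.39

Forming MᵀM = [[118, 20]; [20, 6]] and Mᵀf = [230, 40]ᵀ gives MᵀM·[α, β]ᵀ = Mᵀf.
Eliminating β: 6·(row 1) − 20·(row 2) gives 308·α = 6·230 − 20·40 = 580, so α = 145/77.
Then β = (40 − 20·(145/77))/6 = 30/77.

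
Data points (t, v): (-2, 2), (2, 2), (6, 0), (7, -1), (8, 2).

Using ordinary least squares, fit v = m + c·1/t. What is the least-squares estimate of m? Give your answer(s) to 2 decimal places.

Sums needed: Σ1 = 5, Σ1/t = 73/168, Σ1/t·1/t = 15913/28224.
For Aᵀv: Σv = 5, Σ1/t·v = 3/28.
Normal equations: [[5, 73/168]; [73/168, 15913/28224]]·[m, c]ᵀ = [5, 3/28]ᵀ.
Eliminating c: (15913/28224)·(row 1) − (73/168)·(row 2) gives (18559/7056)·m = (15913/28224)·5 − (73/168)·(3/28) = 78251/28224, so m = 78251/74236.
Then c = ((3/28) − (73/168)·(78251/74236))/(15913/28224) = -11550/18559.

m = 1.05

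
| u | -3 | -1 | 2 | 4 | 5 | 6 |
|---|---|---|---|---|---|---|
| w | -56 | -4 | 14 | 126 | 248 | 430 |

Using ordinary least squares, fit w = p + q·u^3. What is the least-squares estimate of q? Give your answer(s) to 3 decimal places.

Compute the Gram sums: Σ1 = 6, Σu^3 = 385, Σu^3·u^3 = 67171.
For Aᵀw: Σw = 758, Σu^3·w = 133572.
So AᵀA·[p, q]ᵀ = Aᵀw: [[6, 385]; [385, 67171]]·[p, q]ᵀ = [758, 133572]ᵀ.
Eliminating q: 67171·(row 1) − 385·(row 2) gives 254801·p = 67171·758 − 385·133572 = -509602, so p = -2.
Then q = (133572 − 385·(-2))/67171 = 2.

q = 2.000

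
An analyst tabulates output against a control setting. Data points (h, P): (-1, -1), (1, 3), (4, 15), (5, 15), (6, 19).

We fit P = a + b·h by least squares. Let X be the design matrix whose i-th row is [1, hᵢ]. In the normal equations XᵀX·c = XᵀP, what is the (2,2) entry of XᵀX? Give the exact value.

79

Row 2 ↔ basis h, column 2 ↔ basis h, so (XᵀX)_{2,2} = Σᵢ (h)·(h) = (-1)·(-1) + (1)·(1) + (4)·(4) + (5)·(5) + (6)·(6) = 79.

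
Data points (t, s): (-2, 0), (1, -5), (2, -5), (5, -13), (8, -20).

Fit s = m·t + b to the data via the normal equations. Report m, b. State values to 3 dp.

Compute the Gram sums: Σt·t = 98, Σt = 14, Σ1 = 5.
Right-hand side: Σt·s = -240, Σs = -43.
MᵀM·[m, b]ᵀ = Mᵀs becomes [[98, 14]; [14, 5]]·[m, b]ᵀ = [-240, -43]ᵀ.
Eliminating b: 5·(row 1) − 14·(row 2) gives 294·m = 5·(-240) − 14·(-43) = -598, so m = -299/147.
Then b = ((-43) − 14·(-299/147))/5 = -61/21.

m = -2.034, b = -2.905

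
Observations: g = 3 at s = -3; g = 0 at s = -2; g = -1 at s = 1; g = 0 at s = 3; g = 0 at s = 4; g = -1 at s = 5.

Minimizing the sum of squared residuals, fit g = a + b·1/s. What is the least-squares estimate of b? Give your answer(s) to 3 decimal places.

Setting ∂/∂a … = 0 gives: 6·a + (19/20)·b = 1;  (19/20)·a + (5669/3600)·b = -11/5.
(Σ1 = 6, Σ1/s = 19/20, Σ1/s·1/s = 5669/3600, Σg = 1, Σ1/s·g = -11/5.)
Eliminating b: (5669/3600)·(row 1) − (19/20)·(row 2) gives (2051/240)·a = (5669/3600)·1 − (19/20)·(-11/5) = 13193/3600, so a = 13193/30765.
Then b = ((-11/5) − (19/20)·(13193/30765))/(5669/3600) = -3396/2051.

b = -1.656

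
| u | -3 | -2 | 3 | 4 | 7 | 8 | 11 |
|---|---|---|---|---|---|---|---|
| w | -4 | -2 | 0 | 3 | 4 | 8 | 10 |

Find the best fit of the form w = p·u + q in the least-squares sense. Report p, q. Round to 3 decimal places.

p = 0.963, q = -1.136

Sums needed: Σu·u = 272, Σu = 28, Σ1 = 7.
Right-hand side: Σu·w = 230, Σw = 19.
So MᵀM·[p, q]ᵀ = Mᵀw: [[272, 28]; [28, 7]]·[p, q]ᵀ = [230, 19]ᵀ.
Eliminating q: 7·(row 1) − 28·(row 2) gives 1120·p = 7·230 − 28·19 = 1078, so p = 77/80.
Then q = (19 − 28·(77/80))/7 = -159/140.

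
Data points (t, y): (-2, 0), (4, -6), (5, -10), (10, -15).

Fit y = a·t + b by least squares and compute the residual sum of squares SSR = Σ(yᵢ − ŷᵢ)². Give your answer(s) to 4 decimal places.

Normal-equation sums: Σt·t = 145, Σt = 17, Σ1 = 4.
Right-hand side: Σt·y = -224, Σy = -31.
So AᵀA·[a, b]ᵀ = Aᵀy: [[145, 17]; [17, 4]]·[a, b]ᵀ = [-224, -31]ᵀ.
Δ = 145·4 − 17² = 291.
a = ((-224)·4 − 17·(-31))/291 = -123/97; b = (145·(-31) − 17·(-224))/291 = -229/97.
Residuals: -17/97, 139/97, -126/97, 4/97; SSR = 366/97.

SSR = 3.7732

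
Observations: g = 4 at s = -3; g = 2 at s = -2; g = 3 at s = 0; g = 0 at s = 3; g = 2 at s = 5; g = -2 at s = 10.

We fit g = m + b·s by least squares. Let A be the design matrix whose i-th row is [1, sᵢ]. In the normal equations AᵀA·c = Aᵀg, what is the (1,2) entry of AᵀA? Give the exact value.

13

Row 1 ↔ basis 1, column 2 ↔ basis s, so (AᵀA)_{1,2} = Σᵢ s = (1)·(-3) + (1)·(-2) + (1)·(0) + (1)·(3) + (1)·(5) + (1)·(10) = 13.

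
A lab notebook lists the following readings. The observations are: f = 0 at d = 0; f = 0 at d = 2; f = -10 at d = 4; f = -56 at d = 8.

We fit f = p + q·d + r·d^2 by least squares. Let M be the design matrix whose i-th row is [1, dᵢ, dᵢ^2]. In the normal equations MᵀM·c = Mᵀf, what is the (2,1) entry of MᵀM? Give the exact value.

14

Row 2 ↔ basis d, column 1 ↔ basis 1, so (MᵀM)_{2,1} = Σᵢ d = (0)·(1) + (2)·(1) + (4)·(1) + (8)·(1) = 14.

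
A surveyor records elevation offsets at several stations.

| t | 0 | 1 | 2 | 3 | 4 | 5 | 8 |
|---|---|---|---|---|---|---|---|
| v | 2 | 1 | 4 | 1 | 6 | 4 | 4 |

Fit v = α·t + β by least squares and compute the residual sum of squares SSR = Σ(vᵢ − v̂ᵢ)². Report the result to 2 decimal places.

MᵀM·[α, β]ᵀ = Mᵀv reads: 119·α + 23·β = 88;  23·α + 7·β = 22.
Δ = 119·7 − 23² = 304.
α = (88·7 − 23·22)/304 = 55/152; β = (119·22 − 23·88)/304 = 297/152.
Residuals: 7/152, -25/19, 201/152, -155/76, 395/152, 9/38, -129/152; SSR = 1153/76.

SSR = 15.17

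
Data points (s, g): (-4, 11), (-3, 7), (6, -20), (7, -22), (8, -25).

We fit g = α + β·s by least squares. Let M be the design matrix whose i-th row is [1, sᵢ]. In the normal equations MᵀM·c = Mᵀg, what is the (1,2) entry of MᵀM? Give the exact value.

14

Row 1 ↔ basis 1, column 2 ↔ basis s, so (MᵀM)_{1,2} = Σᵢ s = (1)·(-4) + (1)·(-3) + (1)·(6) + (1)·(7) + (1)·(8) = 14.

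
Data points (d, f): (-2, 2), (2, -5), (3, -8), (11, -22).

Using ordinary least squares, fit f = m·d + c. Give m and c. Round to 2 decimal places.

Setting ∂/∂m … = 0 gives: 138·m + 14·c = -280;  14·m + 4·c = -33.
Eliminating c: 4·(row 1) − 14·(row 2) gives 356·m = 4·(-280) − 14·(-33) = -658, so m = -329/178.
Then c = ((-33) − 14·(-329/178))/4 = -317/178.

m = -1.85, c = -1.78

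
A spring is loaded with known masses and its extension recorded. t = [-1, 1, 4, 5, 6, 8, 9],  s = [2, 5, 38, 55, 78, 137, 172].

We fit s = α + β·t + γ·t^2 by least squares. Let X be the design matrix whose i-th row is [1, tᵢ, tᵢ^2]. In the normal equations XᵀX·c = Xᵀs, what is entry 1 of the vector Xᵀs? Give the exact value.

487

Entry 1 ↔ basis 1, so (Xᵀs)_{1} = Σᵢ sᵢ = (1)·(2) + (1)·(5) + (1)·(38) + (1)·(55) + (1)·(78) + (1)·(137) + (1)·(172) = 487.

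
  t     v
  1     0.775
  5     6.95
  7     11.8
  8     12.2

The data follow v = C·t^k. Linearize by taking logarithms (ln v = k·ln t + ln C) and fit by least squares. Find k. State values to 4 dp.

k = 1.3578

Linearized form: ln v = k·ln t + ln C. From the 4 transformed points,
Σln t = 5.6348, Σ(ln t)² = 10.7009, Σln v = 6.6534, Σln t·ln v = 13.1246.
Equations: 10.7009·k + 5.6348·ln C = 13.1246;  5.6348·k + 4·ln C = 6.6534.
Solving (det = 11.0529): k = 1.35782, ln C = -0.24942.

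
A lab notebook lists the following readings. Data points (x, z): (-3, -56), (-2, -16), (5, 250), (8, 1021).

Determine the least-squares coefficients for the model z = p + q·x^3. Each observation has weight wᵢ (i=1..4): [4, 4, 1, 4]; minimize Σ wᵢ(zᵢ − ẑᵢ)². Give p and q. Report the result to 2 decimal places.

p = -0.95, q = 2.00

Compute the Gram sums: Σwᵢ·1 = 13, Σwᵢ·x^3 = 2033, Σwᵢ·x^3·x^3 = 1067373.
Right-hand side: Σwᵢ·z = 4046, Σwᵢ·x^3·z = 2128818.
Eliminating q: 1067373·(row 1) − 2033·(row 2) gives 9742760·p = 1067373·4046 − 2033·2128818 = -9295836, so p = -2323959/2435690.
Then q = (2128818 − 2033·(-2323959/2435690))/1067373 = 4862279/2435690.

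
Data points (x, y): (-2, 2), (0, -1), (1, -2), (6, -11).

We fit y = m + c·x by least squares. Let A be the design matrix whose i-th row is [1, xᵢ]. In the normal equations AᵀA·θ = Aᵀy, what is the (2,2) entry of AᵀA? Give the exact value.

Row 2 ↔ basis x, column 2 ↔ basis x, so (AᵀA)_{2,2} = Σᵢ (x)·(x) = (-2)·(-2) + (0)·(0) + (1)·(1) + (6)·(6) = 41.

41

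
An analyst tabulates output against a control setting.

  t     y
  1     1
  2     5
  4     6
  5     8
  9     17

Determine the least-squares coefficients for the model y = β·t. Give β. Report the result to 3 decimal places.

From the data, Σt·t = 127.
Moment sums: Σt·y = 228.
Hence β = 228 / 127 ≈ 1.79528.

β = 1.795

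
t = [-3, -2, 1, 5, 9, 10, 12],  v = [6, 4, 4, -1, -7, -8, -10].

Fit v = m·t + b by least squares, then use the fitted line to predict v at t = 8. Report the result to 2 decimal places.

Sums needed: Σt·t = 364, Σt = 32, Σ1 = 7.
For Aᵀv: Σt·v = -290, Σv = -12.
Normal equations: [[364, 32]; [32, 7]]·[m, b]ᵀ = [-290, -12]ᵀ.
det = 364·7 − 32² = 1524.
m = ((-290)·7 − 32·(-12))/1524 = -823/762; b = (364·(-12) − 32·(-290))/1524 = 1228/381.
At t = 8: v̂ = (-823/762)·(8) + (1228/381)·(1) = -688/127.

v̂ = -5.42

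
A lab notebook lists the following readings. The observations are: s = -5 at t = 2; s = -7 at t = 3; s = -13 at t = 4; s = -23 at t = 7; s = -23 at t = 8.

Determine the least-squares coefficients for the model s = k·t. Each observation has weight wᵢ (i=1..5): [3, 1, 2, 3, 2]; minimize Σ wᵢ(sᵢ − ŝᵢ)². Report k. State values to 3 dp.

k = -3.067

From the data, Σwᵢ·t·t = 328.
For XᵀWs: Σwᵢ·t·s = -1006.
XᵀWX·[k]ᵀ = XᵀWs becomes [[328]]·[k]ᵀ = [-1006]ᵀ.
Hence k = -1006 / 328 ≈ -3.06707.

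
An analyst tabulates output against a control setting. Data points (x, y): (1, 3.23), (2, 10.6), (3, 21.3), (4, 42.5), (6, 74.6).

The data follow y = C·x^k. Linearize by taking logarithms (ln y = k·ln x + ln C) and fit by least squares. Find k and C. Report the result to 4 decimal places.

Linearized form: ln y = k·ln x + ln C. From the 5 transformed points,
Σln x = 4.9698, Σ(ln x)² = 6.8196, Σln y = 14.6537, Σln x·ln y = 17.9210.
Equations: 6.8196·k + 4.9698·ln C = 17.9210;  4.9698·k + 5·ln C = 14.6537.
Δ = 6.8196·5 − (4.9698)² = 9.3990; k = (17.9210·5 − 4.9698·14.6537)/9.3990 = 1.78517, ln C = (6.8196·14.6537 − 4.9698·17.9210)/9.3990 = 1.15635, so C = exp(1.15635) = 3.17831.

k = 1.7852, C = 3.1783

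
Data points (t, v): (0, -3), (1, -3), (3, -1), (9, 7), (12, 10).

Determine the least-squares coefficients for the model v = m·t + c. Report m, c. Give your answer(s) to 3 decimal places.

XᵀX·[m, c]ᵀ = Xᵀv reads: 235·m + 25·c = 177;  25·m + 5·c = 10.
Δ = 235·5 − 25² = 550.
m = (177·5 − 25·10)/550 = 127/110; c = (235·10 − 25·177)/550 = -83/22.

m = 1.155, c = -3.773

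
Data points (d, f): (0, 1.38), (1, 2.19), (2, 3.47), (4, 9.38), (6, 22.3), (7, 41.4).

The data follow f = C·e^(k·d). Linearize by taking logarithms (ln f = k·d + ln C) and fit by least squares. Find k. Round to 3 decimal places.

k = 0.480

With ln fᵢ as the transformed response and dᵢ as the regressor:
Σd = 20.0000, Σ(d)² = 106.0000, Σln f = 11.4166, Σd·ln f = 56.9170.
Equations: 106.0000·k + 20.0000·ln C = 56.9170;  20.0000·k + 6·ln C = 11.4166.
Solving (det = 236.0000): k = 0.47954, ln C = 0.30431.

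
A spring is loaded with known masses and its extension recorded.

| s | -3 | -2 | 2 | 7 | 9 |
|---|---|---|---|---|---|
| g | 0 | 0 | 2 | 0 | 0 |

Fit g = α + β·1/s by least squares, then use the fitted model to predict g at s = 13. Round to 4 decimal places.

ĝ = 0.5490

Entries of XᵀX: Σ1 = 5, Σ1/s = -5/63, Σ1/s·1/s = 5111/7938.
For Xᵀg: Σg = 2, Σ1/s·g = 1.
XᵀX·[α, β]ᵀ = Xᵀg becomes [[5, -5/63]; [-5/63, 5111/7938]]·[α, β]ᵀ = [2, 1]ᵀ.
Determinant 5·(5111/7938) − (-5/63)² = 25505/7938.
α = (2·(5111/7938) − (-5/63)·1)/(25505/7938) = 10852/25505; β = (5·1 − (-5/63)·2)/(25505/7938) = 8190/5101.
At s = 13: ĝ = (10852/25505)·(1) + (8190/5101)·(1/13) = 14002/25505.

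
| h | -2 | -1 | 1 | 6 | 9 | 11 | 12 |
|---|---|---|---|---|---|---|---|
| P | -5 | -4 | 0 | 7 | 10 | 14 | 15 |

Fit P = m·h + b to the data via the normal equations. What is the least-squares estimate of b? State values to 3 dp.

MᵀM·[m, b]ᵀ = MᵀP reads: 388·m + 36·b = 480;  36·m + 7·b = 37.
(Σh·h = 388, Σh = 36, Σ1 = 7, Σh·P = 480, ΣP = 37.)
Δ = 388·7 − 36² = 1420.
m = (480·7 − 36·37)/1420 = 507/355; b = (388·37 − 36·480)/1420 = -731/355.

b = -2.059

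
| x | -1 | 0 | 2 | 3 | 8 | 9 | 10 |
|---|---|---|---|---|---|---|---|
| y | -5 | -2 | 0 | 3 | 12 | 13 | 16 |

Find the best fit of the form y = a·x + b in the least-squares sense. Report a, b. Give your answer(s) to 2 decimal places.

Forming MᵀM = [[259, 31]; [31, 7]] and Mᵀy = [387, 37]ᵀ gives MᵀM·[a, b]ᵀ = Mᵀy.
Eliminating b: 7·(row 1) − 31·(row 2) gives 852·a = 7·387 − 31·37 = 1562, so a = 11/6.
Then b = (37 − 31·(11/6))/7 = -17/6.

a = 1.83, b = -2.83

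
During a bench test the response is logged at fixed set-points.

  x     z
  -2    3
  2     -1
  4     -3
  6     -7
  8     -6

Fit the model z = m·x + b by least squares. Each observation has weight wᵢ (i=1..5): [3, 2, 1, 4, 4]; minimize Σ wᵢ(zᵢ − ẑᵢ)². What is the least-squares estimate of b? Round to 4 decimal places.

b = 0.7022

With design matrix M, MᵀWM = [[436, 58]; [58, 14]] and MᵀWz = [-394, -48]ᵀ.
det = 436·14 − 58² = 2740.
m = ((-394)·14 − 58·(-48))/2740 = -683/685; b = (436·(-48) − 58·(-394))/2740 = 481/685.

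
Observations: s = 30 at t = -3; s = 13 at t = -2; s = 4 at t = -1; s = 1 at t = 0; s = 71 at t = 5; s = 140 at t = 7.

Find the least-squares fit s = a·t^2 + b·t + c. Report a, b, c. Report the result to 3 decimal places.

MᵀM·[a, b, c]ᵀ = Mᵀs reads: 3124·a + 432·b + 88·c = 8961;  432·a + 88·b + 6·c = 1215;  88·a + 6·b + 6·c = 259.
(Σt^2·t^2 = 3124, Σt^2·t = 432, Σt^2 = 88, Σt·t = 88, Σt = 6, Σ1 = 6, Σt^2·s = 8961, Σt·s = 1215, Σs = 259.)
Solving the 3×3 system (Gaussian elimination) gives a = 141671/47996, b = -8691/11999, c = 14375/23998.

a = 2.952, b = -0.724, c = 0.599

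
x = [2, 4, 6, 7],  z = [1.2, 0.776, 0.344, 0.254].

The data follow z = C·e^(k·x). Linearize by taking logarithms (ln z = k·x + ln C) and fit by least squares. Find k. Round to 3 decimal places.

k = -0.321

Linearized form: ln z = k·x + ln C. From the 4 transformed points,
Σx = 19.0000, Σ(x)² = 105.0000, Σln z = -2.5088, Σx·ln z = -16.6454.
Normal system: [[105.0000, 19.0000]; [19.0000, 4]]·[k, ln C]ᵀ = [-16.6454, -2.5088]ᵀ.
Δ = 105.0000·4 − (19.0000)² = 59.0000; k = (-16.6454·4 − 19.0000·-2.5088)/59.0000 = -0.32058, ln C = (105.0000·-2.5088 − 19.0000·-16.6454)/59.0000 = 0.89554.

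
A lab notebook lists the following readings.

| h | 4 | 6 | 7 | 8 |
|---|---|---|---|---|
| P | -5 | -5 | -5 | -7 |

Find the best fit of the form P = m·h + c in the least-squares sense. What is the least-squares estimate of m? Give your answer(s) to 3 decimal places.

m = -0.400

Entries of AᵀA: Σh·h = 165, Σh = 25, Σ1 = 4.
Moment sums: Σh·P = -141, ΣP = -22.
AᵀA·[m, c]ᵀ = AᵀP becomes [[165, 25]; [25, 4]]·[m, c]ᵀ = [-141, -22]ᵀ.
Determinant 165·4 − 25² = 35.
m = ((-141)·4 − 25·(-22))/35 = -2/5; c = (165·(-22) − 25·(-141))/35 = -3.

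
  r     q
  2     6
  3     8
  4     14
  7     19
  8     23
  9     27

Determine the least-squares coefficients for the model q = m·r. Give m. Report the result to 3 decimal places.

m = 2.924

The normal equations are: 223·m = 652.
Hence m = 652 / 223 ≈ 2.92377.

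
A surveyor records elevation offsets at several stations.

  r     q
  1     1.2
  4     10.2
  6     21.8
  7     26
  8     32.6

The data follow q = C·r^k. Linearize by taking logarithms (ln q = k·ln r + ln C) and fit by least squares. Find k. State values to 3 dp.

Linearized form: ln q = k·ln r + ln C. From the 5 transformed points,
AᵀA = [[13.2429, 7.2034]; [7.2034, 5]], rhs = [22.3269, 12.3290]ᵀ  (here Σln r = 7.2034, Σ(ln r)² = 13.2429, Σln q = 12.3290, Σln r·ln q = 22.3269).
Solving (det = 14.3252): k = 1.59325, ln C = 0.17044.

k = 1.593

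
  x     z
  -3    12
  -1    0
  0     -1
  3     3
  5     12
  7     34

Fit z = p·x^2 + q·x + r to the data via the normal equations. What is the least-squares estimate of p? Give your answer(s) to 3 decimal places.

p = 0.954

The normal equations are: 3189·p + 467·q + 93·r = 2101;  467·p + 93·q + 11·r = 271;  93·p + 11·q + 6·r = 60.
Solving the 3×3 system (Gaussian elimination) gives p = 56327/59046, q = -32927/19682, r = -50755/29523.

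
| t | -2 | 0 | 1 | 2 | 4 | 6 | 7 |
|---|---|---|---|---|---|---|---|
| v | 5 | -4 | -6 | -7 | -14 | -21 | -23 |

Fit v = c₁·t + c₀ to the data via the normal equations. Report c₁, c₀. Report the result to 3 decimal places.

Compute the Gram sums: Σt·t = 110, Σt = 18, Σ1 = 7.
Moment sums: Σt·v = -373, Σv = -70.
Determinant 110·7 − 18² = 446.
c₁ = ((-373)·7 − 18·(-70))/446 = -1351/446; c₀ = (110·(-70) − 18·(-373))/446 = -493/223.

c₁ = -3.029, c₀ = -2.211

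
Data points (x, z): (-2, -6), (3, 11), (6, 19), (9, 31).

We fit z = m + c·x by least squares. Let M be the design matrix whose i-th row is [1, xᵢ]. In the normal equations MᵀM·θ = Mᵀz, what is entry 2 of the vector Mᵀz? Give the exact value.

Entry 2 ↔ basis x, so (Mᵀz)_{2} = Σᵢ (x)·zᵢ = (-2)·(-6) + (3)·(11) + (6)·(19) + (9)·(31) = 438.

438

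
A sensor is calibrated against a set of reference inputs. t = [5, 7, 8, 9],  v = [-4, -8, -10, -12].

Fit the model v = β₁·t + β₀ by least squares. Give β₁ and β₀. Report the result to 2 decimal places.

β₁ = -2.00, β₀ = 6.00

AᵀA·[β₁, β₀]ᵀ = Aᵀv reads: 219·β₁ + 29·β₀ = -264;  29·β₁ + 4·β₀ = -34.
det = 219·4 − 29² = 35.
β₁ = ((-264)·4 − 29·(-34))/35 = -2; β₀ = (219·(-34) − 29·(-264))/35 = 6.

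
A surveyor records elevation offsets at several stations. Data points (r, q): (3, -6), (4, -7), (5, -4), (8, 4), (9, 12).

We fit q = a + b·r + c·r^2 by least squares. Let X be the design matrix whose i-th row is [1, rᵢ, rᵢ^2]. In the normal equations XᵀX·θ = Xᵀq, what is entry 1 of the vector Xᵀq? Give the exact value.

Entry 1 ↔ basis 1, so (Xᵀq)_{1} = Σᵢ qᵢ = (1)·(-6) + (1)·(-7) + (1)·(-4) + (1)·(4) + (1)·(12) = -1.

-1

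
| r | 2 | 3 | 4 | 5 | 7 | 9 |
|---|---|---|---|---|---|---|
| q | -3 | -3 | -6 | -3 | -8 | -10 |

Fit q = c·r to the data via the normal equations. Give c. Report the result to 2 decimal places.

c = -1.09

With design matrix M, MᵀM = [[184]] and Mᵀq = [-200]ᵀ.
c = (-200)/184 = -1.08696.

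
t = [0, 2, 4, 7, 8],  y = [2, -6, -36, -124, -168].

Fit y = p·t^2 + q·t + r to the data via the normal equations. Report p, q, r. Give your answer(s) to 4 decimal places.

p = -2.9275, q = 2.3414, r = 1.6378

The normal system XᵀX·[p, q, r]ᵀ = Xᵀy is [[6769, 927, 133]; [927, 133, 21]; [133, 21, 5]]·[p, q, r]ᵀ = [-17428, -2368, -332]ᵀ.
Solving the 3×3 system (Gaussian elimination) gives p = -33078/11299, q = 26456/11299, r = 18506/11299.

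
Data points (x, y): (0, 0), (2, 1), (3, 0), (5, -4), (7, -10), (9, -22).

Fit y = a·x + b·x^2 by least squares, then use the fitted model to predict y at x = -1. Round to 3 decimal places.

ŷ = -1.771

Entries of MᵀM: Σx·x = 168, Σx·x^2 = 1232, Σx^2·x^2 = 9684.
And Σx·y = -286, Σx^2·y = -2368.
det = 168·9684 − 1232² = 109088.
a = ((-286)·9684 − 1232·(-2368))/109088 = 18469/13636; b = (168·(-2368) − 1232·(-286))/109088 = -203/487.
At x = -1: ŷ = (18469/13636)·(-1) + (-203/487)·(1) = -24153/13636.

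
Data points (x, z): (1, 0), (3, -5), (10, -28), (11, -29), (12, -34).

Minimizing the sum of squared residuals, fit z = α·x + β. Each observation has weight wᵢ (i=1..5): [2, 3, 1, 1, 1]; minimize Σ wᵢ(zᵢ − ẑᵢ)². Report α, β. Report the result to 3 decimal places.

Entries of MᵀWM: Σwᵢ·x·x = 394, Σwᵢ·x = 44, Σwᵢ·1 = 8.
And Σwᵢ·x·z = -1052, Σwᵢ·z = -106.
So MᵀWM·[α, β]ᵀ = MᵀWz: [[394, 44]; [44, 8]]·[α, β]ᵀ = [-1052, -106]ᵀ.
Δ = 394·8 − 44² = 1216.
α = ((-1052)·8 − 44·(-106))/1216 = -469/152; β = (394·(-106) − 44·(-1052))/1216 = 1131/304.

α = -3.086, β = 3.720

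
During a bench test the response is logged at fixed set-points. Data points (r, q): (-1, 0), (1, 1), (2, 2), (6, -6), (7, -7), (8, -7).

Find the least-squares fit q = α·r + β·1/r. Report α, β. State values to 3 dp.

α = -0.959, β = 2.109

From the data, Σr·r = 155, Σr·1/r = 6, Σ1/r·1/r = 65305/28224.
And Σr·q = -136, Σ1/r·q = -7/8.
AᵀA·[α, β]ᵀ = Aᵀq becomes [[155, 6]; [6, 65305/28224]]·[α, β]ᵀ = [-136, -7/8]ᵀ.
det = 155·(65305/28224) − 6² = 9106211/28224.
α = ((-136)·(65305/28224) − 6·(-7/8))/(9106211/28224) = -8733304/9106211; β = (155·(-7/8) − 6·(-136))/(9106211/28224) = 19202904/9106211.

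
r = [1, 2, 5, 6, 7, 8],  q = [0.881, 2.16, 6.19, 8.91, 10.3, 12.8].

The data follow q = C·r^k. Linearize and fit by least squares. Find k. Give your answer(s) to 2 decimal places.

With ln qᵢ as the transformed response and ln rᵢ as the regressor:
Sums: Σln r = 8.1197, Σ(ln r)² = 14.3918, Σln q = 9.5351, Σln r·ln q = 17.2262.
Normal system: [[14.3918, 8.1197]; [8.1197, 6]]·[k, ln C]ᵀ = [17.2262, 9.5351]ᵀ.
Slope k = (n·Σln r·ln q − Σln r·Σln q)/(n·Σ(ln r)² − (Σln r)²) = (6·17.2262 − 8.1197·9.5351)/20.4213 = 1.26999; ln C = (Σln q − k·Σln r)/n = -0.12947.

k = 1.27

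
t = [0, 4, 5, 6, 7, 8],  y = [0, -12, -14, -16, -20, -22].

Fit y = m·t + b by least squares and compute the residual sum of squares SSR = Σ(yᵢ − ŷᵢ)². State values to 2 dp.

With design matrix A, AᵀA = [[190, 30]; [30, 6]] and Aᵀy = [-530, -84]ᵀ.
det = 190·6 − 30² = 240.
m = ((-530)·6 − 30·(-84))/240 = -11/4; b = (190·(-84) − 30·(-530))/240 = -1/4.
Residuals: 1/4, -3/4, 0, 3/4, -1/2, 1/4; SSR = 3/2.

SSR = 1.50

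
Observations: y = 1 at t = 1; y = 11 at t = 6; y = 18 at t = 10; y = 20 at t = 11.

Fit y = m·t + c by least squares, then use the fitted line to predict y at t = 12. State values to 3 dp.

ŷ = 21.935

Normal-equation sums: Σt·t = 258, Σt = 28, Σ1 = 4.
Right-hand side: Σt·y = 467, Σy = 50.
Eliminating c: 4·(row 1) − 28·(row 2) gives 248·m = 4·467 − 28·50 = 468, so m = 117/62.
Then c = (50 − 28·(117/62))/4 = -22/31.
At t = 12: ŷ = (117/62)·(12) + (-22/31)·(1) = 680/31.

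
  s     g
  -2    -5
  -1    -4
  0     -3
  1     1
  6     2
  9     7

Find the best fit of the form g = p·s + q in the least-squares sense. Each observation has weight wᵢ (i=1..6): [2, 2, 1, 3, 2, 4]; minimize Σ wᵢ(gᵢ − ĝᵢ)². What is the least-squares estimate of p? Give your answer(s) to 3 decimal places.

p = 0.991

From the data, Σwᵢ·s·s = 409, Σwᵢ·s = 45, Σwᵢ·1 = 14.
Right-hand side: Σwᵢ·s·g = 307, Σwᵢ·g = 14.
MᵀWM·[p, q]ᵀ = MᵀWg becomes [[409, 45]; [45, 14]]·[p, q]ᵀ = [307, 14]ᵀ.
Eliminating q: 14·(row 1) − 45·(row 2) gives 3701·p = 14·307 − 45·14 = 3668, so p = 3668/3701.
Then q = (14 − 45·(3668/3701))/14 = -8089/3701.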